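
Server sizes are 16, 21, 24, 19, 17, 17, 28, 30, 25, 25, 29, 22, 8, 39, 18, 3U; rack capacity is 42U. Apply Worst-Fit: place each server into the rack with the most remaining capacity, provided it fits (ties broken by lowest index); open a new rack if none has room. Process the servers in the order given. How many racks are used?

rack 1: place 16U, 26U left
rack 1: place 21U, 5U left
rack 2: place 24U, 18U left
rack 3: place 19U, 23U left
rack 3: place 17U, 6U left
rack 2: place 17U, 1U left
rack 4: place 28U, 14U left
rack 5: place 30U, 12U left
rack 6: place 25U, 17U left
rack 7: place 25U, 17U left
rack 8: place 29U, 13U left
rack 9: place 22U, 20U left
rack 9: place 8U, 12U left
rack 10: place 39U, 3U left
rack 11: place 18U, 24U left
rack 11: place 3U, 21U left
Final racks: [16,21] [24,17] [19,17] [28] [30] [25] [25] [29] [22,8] [39] [18,3].

11 racks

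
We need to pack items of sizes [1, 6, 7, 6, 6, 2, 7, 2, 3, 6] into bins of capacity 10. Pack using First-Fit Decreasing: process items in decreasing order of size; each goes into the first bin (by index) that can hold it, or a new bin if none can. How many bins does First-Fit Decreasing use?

Sorted descending: 7, 7, 6, 6, 6, 6, 3, 2, 2, 1.
Put 7 in bin 1; 3 remain.
Put 7 in bin 2; 3 remain.
Put 6 in bin 3; 4 remain.
Put 6 in bin 4; 4 remain.
Put 6 in bin 5; 4 remain.
Put 6 in bin 6; 4 remain.
Put 3 in bin 1; 0 remain.
Put 2 in bin 2; 1 remain.
Put 2 in bin 3; 2 remain.
Put 1 in bin 2; 0 remain.
Final bins: [7,3] [7,2,1] [6,2] [6] [6] [6].

6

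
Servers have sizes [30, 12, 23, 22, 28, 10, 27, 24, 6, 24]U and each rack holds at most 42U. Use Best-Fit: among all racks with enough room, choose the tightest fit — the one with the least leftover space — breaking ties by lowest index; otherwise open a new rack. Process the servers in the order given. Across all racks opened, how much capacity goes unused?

88

Put 30U in rack 1; 12U remain.
Put 12U in rack 1; 0U remain.
Put 23U in rack 2; 19U remain.
Put 22U in rack 3; 20U remain.
Put 28U in rack 4; 14U remain.
Put 10U in rack 4; 4U remain.
Put 27U in rack 5; 15U remain.
Put 24U in rack 6; 18U remain.
Put 6U in rack 5; 9U remain.
Put 24U in rack 7; 18U remain.
7 racks × 42U = 294U; used 206U; unused 88U.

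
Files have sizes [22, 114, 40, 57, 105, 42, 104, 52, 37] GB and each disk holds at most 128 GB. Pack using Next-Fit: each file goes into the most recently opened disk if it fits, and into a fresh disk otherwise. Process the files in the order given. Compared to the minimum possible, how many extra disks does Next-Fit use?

Next-Fit: [22] [114] [40,57] [105] [42] [104] [52,37] → 7 disks.
Total size 573 GB; any packing needs at least ⌈573/128⌉ = 5 disks.
An optimal packing achieves that bound: [114] [105,22] [104] [57,52] [42,40,37] → 5 disks.
Excess: 7 − 5 = 2.

2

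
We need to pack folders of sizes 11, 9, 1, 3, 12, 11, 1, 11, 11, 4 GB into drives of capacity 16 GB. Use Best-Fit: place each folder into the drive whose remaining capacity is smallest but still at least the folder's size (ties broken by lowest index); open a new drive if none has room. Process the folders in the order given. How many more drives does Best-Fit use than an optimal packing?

0

Best-Fit: [11,1,3,1] [9] [12,4] [11] [11] [11] → 6 drives.
6 folders exceed 8 GB (half the capacity), and no two of those can share a drive, so at least 6 drives are needed.
So 6 is already optimal.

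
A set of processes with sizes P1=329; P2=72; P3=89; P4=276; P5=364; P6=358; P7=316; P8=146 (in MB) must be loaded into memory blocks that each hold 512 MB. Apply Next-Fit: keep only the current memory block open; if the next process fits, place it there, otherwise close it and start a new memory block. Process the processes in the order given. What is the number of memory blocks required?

P1 (329 MB) → memory block 1 (remaining 183 MB)
P2 (72 MB) → memory block 1 (remaining 111 MB)
P3 (89 MB) → memory block 1 (remaining 22 MB)
P4 (276 MB) → memory block 2 (remaining 236 MB)
P5 (364 MB) → memory block 3 (remaining 148 MB)
P6 (358 MB) → memory block 4 (remaining 154 MB)
P7 (316 MB) → memory block 5 (remaining 196 MB)
P8 (146 MB) → memory block 5 (remaining 50 MB)
Final memory blocks: [329,72,89] [276] [364] [358] [316,146].

5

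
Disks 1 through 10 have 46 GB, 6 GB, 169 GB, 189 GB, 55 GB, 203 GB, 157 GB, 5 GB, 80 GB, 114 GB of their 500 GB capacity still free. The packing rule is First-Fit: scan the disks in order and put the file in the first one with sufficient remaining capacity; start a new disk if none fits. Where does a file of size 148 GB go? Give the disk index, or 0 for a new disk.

3

Disks with room: disk 3 (169 GB), disk 4 (189 GB), disk 6 (203 GB), disk 7 (157 GB).
The first with room is disk 3.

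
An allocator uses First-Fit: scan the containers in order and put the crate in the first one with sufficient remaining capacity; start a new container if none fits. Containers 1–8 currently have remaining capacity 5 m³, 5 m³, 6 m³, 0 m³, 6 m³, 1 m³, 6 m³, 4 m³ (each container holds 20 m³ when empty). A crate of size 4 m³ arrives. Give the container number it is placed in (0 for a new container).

Containers with room: container 1 (5 m³), container 2 (5 m³), container 3 (6 m³), container 5 (6 m³), container 7 (6 m³), container 8 (4 m³).
The first with room is container 1.

1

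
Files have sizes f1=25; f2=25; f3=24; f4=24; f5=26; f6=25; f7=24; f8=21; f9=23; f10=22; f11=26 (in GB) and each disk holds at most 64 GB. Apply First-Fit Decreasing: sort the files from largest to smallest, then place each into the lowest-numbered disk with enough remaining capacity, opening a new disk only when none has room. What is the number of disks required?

Sorted descending: 26, 26, 25, 25, 25, 24, 24, 24, 23, 22, 21.
Put 26 GB in disk 1; 38 GB remain.
Put 26 GB in disk 1; 12 GB remain.
Put 25 GB in disk 2; 39 GB remain.
Put 25 GB in disk 2; 14 GB remain.
Put 25 GB in disk 3; 39 GB remain.
Put 24 GB in disk 3; 15 GB remain.
Put 24 GB in disk 4; 40 GB remain.
Put 24 GB in disk 4; 16 GB remain.
Put 23 GB in disk 5; 41 GB remain.
Put 22 GB in disk 5; 19 GB remain.
Put 21 GB in disk 6; 43 GB remain.

6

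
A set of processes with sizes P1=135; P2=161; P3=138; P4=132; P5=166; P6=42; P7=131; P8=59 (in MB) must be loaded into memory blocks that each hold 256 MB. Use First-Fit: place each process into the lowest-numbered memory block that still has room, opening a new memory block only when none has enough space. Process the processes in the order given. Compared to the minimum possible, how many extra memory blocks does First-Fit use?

0

First-Fit: [135,42,59] [161] [138] [132] [166] [131] → 6 memory blocks.
6 processes exceed 128 MB (half the capacity), and no two of those can share a memory block, so at least 6 memory blocks are needed.
So 6 is already optimal.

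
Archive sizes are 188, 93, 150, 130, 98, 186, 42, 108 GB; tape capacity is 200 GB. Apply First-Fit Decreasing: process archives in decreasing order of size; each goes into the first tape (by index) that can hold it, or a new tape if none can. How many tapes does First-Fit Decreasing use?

Sorted descending: 188, 186, 150, 130, 108, 98, 93, 42.
Put 188 GB in tape 1; 12 GB remain.
Put 186 GB in tape 2; 14 GB remain.
Put 150 GB in tape 3; 50 GB remain.
Put 130 GB in tape 4; 70 GB remain.
Put 108 GB in tape 5; 92 GB remain.
Put 98 GB in tape 6; 102 GB remain.
Put 93 GB in tape 6; 9 GB remain.
Put 42 GB in tape 3; 8 GB remain.

6 tapes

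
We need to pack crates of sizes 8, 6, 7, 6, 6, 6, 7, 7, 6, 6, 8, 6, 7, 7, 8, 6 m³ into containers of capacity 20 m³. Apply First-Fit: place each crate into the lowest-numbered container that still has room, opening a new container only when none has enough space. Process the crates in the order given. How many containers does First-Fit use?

Put 8 m³ in container 1; 12 m³ remain.
Put 6 m³ in container 1; 6 m³ remain.
Put 7 m³ in container 2; 13 m³ remain.
Put 6 m³ in container 1; 0 m³ remain.
Put 6 m³ in container 2; 7 m³ remain.
Put 6 m³ in container 2; 1 m³ remain.
Put 7 m³ in container 3; 13 m³ remain.
Put 7 m³ in container 3; 6 m³ remain.
Put 6 m³ in container 3; 0 m³ remain.
Put 6 m³ in container 4; 14 m³ remain.
Put 8 m³ in container 4; 6 m³ remain.
Put 6 m³ in container 4; 0 m³ remain.
Put 7 m³ in container 5; 13 m³ remain.
Put 7 m³ in container 5; 6 m³ remain.
Put 8 m³ in container 6; 12 m³ remain.
Put 6 m³ in container 5; 0 m³ remain.

6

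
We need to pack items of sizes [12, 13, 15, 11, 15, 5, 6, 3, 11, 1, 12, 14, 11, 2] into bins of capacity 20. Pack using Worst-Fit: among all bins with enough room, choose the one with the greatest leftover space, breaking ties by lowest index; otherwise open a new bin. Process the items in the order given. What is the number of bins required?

9

bin 1: place 12, 8 left
bin 2: place 13, 7 left
bin 3: place 15, 5 left
bin 4: place 11, 9 left
bin 5: place 15, 5 left
bin 4: place 5, 4 left
bin 1: place 6, 2 left
bin 2: place 3, 4 left
bin 6: place 11, 9 left
bin 6: place 1, 8 left
bin 7: place 12, 8 left
bin 8: place 14, 6 left
bin 9: place 11, 9 left
bin 9: place 2, 7 left
Final bins: [12,6] [13,3] [15] [11,5] [15] [11,1] [12] [14] [11,2].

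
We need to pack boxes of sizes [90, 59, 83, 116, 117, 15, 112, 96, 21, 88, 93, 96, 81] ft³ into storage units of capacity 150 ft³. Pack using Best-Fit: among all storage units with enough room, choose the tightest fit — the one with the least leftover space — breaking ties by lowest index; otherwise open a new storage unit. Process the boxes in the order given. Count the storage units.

10

90 ft³ → storage unit 1 (remaining 60 ft³)
59 ft³ → storage unit 1 (remaining 1 ft³)
83 ft³ → storage unit 2 (remaining 67 ft³)
116 ft³ → storage unit 3 (remaining 34 ft³)
117 ft³ → storage unit 4 (remaining 33 ft³)
15 ft³ → storage unit 4 (remaining 18 ft³)
112 ft³ → storage unit 5 (remaining 38 ft³)
96 ft³ → storage unit 6 (remaining 54 ft³)
21 ft³ → storage unit 3 (remaining 13 ft³)
88 ft³ → storage unit 7 (remaining 62 ft³)
93 ft³ → storage unit 8 (remaining 57 ft³)
96 ft³ → storage unit 9 (remaining 54 ft³)
81 ft³ → storage unit 10 (remaining 69 ft³)
Final storage units: [90,59] [83] [116,21] [117,15] [112] [96] [88] [93] [96] [81].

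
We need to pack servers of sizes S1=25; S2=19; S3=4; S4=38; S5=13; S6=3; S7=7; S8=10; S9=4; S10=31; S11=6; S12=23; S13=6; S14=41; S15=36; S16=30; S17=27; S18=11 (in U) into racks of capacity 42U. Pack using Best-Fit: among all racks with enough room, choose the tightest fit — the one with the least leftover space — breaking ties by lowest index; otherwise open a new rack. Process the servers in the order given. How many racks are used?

9

Put S1 (25U) in rack 1; 17U remain.
Put S2 (19U) in rack 2; 23U remain.
Put S3 (4U) in rack 1; 13U remain.
Put S4 (38U) in rack 3; 4U remain.
Put S5 (13U) in rack 1; 0U remain.
Put S6 (3U) in rack 3; 1U remain.
Put S7 (7U) in rack 2; 16U remain.
Put S8 (10U) in rack 2; 6U remain.
Put S9 (4U) in rack 2; 2U remain.
Put S10 (31U) in rack 4; 11U remain.
Put S11 (6U) in rack 4; 5U remain.
Put S12 (23U) in rack 5; 19U remain.
Put S13 (6U) in rack 5; 13U remain.
Put S14 (41U) in rack 6; 1U remain.
Put S15 (36U) in rack 7; 6U remain.
Put S16 (30U) in rack 8; 12U remain.
Put S17 (27U) in rack 9; 15U remain.
Put S18 (11U) in rack 8; 1U remain.
Final racks: [25,4,13] [19,7,10,4] [38,3] [31,6] [23,6] [41] [36] [30,11] [27].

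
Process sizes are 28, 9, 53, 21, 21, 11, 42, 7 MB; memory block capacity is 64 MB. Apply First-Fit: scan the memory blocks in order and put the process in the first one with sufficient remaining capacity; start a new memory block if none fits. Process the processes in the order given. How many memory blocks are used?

4

Put 28 MB in memory block 1; 36 MB remain.
Put 9 MB in memory block 1; 27 MB remain.
Put 53 MB in memory block 2; 11 MB remain.
Put 21 MB in memory block 1; 6 MB remain.
Put 21 MB in memory block 3; 43 MB remain.
Put 11 MB in memory block 2; 0 MB remain.
Put 42 MB in memory block 3; 1 MB remain.
Put 7 MB in memory block 4; 57 MB remain.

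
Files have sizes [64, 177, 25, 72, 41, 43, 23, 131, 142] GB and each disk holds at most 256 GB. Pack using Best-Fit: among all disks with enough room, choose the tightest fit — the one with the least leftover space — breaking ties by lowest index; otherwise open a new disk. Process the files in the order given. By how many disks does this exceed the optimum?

1

Best-Fit: [64,177] [25,72,41,43,23] [131] [142] → 4 disks.
Total size 718 GB; any packing needs at least ⌈718/256⌉ = 3 disks.
An optimal packing achieves that bound: [177,72] [142,64,43] [131,41,25,23] → 3 disks.
Excess: 4 − 3 = 1.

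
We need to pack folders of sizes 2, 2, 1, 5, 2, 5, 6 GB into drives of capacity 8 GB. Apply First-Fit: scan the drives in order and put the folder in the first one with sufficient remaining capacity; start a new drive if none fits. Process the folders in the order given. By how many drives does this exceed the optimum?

1

First-Fit: [2,2,1,2] [5] [5] [6] → 4 drives.
Total size 23 GB; any packing needs at least ⌈23/8⌉ = 3 drives.
An optimal packing achieves that bound: [6,2] [5,2,1] [5,2] → 3 drives.
Excess: 4 − 3 = 1.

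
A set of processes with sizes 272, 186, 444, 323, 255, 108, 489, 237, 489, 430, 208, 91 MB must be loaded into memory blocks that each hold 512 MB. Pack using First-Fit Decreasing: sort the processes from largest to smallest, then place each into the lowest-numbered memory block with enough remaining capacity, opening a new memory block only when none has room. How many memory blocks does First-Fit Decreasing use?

Sorted descending: 489, 489, 444, 430, 323, 272, 255, 237, 208, 186, 108, 91.
memory block 1: place 489 MB, 23 MB left
memory block 2: place 489 MB, 23 MB left
memory block 3: place 444 MB, 68 MB left
memory block 4: place 430 MB, 82 MB left
memory block 5: place 323 MB, 189 MB left
memory block 6: place 272 MB, 240 MB left
memory block 7: place 255 MB, 257 MB left
memory block 6: place 237 MB, 3 MB left
memory block 7: place 208 MB, 49 MB left
memory block 5: place 186 MB, 3 MB left
memory block 8: place 108 MB, 404 MB left
memory block 8: place 91 MB, 313 MB left
Final memory blocks: [489] [489] [444] [430] [323,186] [272,237] [255,208] [108,91].

8 memory blocks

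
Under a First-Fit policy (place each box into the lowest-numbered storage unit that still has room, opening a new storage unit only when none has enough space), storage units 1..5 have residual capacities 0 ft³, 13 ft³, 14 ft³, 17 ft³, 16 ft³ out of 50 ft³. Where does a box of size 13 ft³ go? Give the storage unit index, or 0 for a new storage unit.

2

Storage units with room: storage unit 2 (13 ft³), storage unit 3 (14 ft³), storage unit 4 (17 ft³), storage unit 5 (16 ft³).
The first with room is storage unit 2.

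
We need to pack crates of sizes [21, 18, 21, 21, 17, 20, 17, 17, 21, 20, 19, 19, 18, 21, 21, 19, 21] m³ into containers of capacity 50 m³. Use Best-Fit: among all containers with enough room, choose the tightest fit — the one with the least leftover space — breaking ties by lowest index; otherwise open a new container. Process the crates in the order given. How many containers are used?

21 m³ → container 1 (remaining 29 m³)
18 m³ → container 1 (remaining 11 m³)
21 m³ → container 2 (remaining 29 m³)
21 m³ → container 2 (remaining 8 m³)
17 m³ → container 3 (remaining 33 m³)
20 m³ → container 3 (remaining 13 m³)
17 m³ → container 4 (remaining 33 m³)
17 m³ → container 4 (remaining 16 m³)
21 m³ → container 5 (remaining 29 m³)
20 m³ → container 5 (remaining 9 m³)
19 m³ → container 6 (remaining 31 m³)
19 m³ → container 6 (remaining 12 m³)
18 m³ → container 7 (remaining 32 m³)
21 m³ → container 7 (remaining 11 m³)
21 m³ → container 8 (remaining 29 m³)
19 m³ → container 8 (remaining 10 m³)
21 m³ → container 9 (remaining 29 m³)

9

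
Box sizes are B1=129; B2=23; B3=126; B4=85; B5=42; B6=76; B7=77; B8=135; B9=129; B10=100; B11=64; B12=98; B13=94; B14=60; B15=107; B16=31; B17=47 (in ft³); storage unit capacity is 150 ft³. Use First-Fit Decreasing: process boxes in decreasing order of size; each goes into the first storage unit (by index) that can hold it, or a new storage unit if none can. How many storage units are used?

Sorted descending: 135, 129, 129, 126, 107, 100, 98, 94, 85, 77, 76, 64, 60, 47, 42, 31, 23.
Put 135 ft³ in storage unit 1; 15 ft³ remain.
Put 129 ft³ in storage unit 2; 21 ft³ remain.
Put 129 ft³ in storage unit 3; 21 ft³ remain.
Put 126 ft³ in storage unit 4; 24 ft³ remain.
Put 107 ft³ in storage unit 5; 43 ft³ remain.
Put 100 ft³ in storage unit 6; 50 ft³ remain.
Put 98 ft³ in storage unit 7; 52 ft³ remain.
Put 94 ft³ in storage unit 8; 56 ft³ remain.
Put 85 ft³ in storage unit 9; 65 ft³ remain.
Put 77 ft³ in storage unit 10; 73 ft³ remain.
Put 76 ft³ in storage unit 11; 74 ft³ remain.
Put 64 ft³ in storage unit 9; 1 ft³ remain.
Put 60 ft³ in storage unit 10; 13 ft³ remain.
Put 47 ft³ in storage unit 6; 3 ft³ remain.
Put 42 ft³ in storage unit 5; 1 ft³ remain.
Put 31 ft³ in storage unit 7; 21 ft³ remain.
Put 23 ft³ in storage unit 4; 1 ft³ remain.

11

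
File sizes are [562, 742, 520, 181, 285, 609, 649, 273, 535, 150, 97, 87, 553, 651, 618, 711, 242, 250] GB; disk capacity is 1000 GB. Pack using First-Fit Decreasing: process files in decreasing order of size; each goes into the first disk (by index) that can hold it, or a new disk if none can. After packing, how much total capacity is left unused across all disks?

Sorted descending: 742, 711, 651, 649, 618, 609, 562, 553, 535, 520, 285, 273, 250, 242, 181, 150, 97, 87.
disk 1: place 742 GB, 258 GB left
disk 2: place 711 GB, 289 GB left
disk 3: place 651 GB, 349 GB left
disk 4: place 649 GB, 351 GB left
disk 5: place 618 GB, 382 GB left
disk 6: place 609 GB, 391 GB left
disk 7: place 562 GB, 438 GB left
disk 8: place 553 GB, 447 GB left
disk 9: place 535 GB, 465 GB left
disk 10: place 520 GB, 480 GB left
disk 2: place 285 GB, 4 GB left
disk 3: place 273 GB, 76 GB left
disk 1: place 250 GB, 8 GB left
disk 4: place 242 GB, 109 GB left
disk 5: place 181 GB, 201 GB left
disk 5: place 150 GB, 51 GB left
disk 4: place 97 GB, 12 GB left
disk 6: place 87 GB, 304 GB left
10 disks × 1000 GB = 10000 GB; used 7715 GB; unused 2285 GB.

2285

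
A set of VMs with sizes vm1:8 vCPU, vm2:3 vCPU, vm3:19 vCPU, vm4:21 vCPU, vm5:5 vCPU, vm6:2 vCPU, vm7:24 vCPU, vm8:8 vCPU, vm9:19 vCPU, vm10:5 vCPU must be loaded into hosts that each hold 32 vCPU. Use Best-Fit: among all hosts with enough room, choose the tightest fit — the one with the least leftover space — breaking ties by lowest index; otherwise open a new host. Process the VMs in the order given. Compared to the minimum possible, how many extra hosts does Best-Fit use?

0

Best-Fit: [8,3,19,2] [21,5,5] [24,8] [19] → 4 hosts.
Total size 114 vCPU; any packing needs at least ⌈114/32⌉ = 4 hosts.
So 4 is already optimal.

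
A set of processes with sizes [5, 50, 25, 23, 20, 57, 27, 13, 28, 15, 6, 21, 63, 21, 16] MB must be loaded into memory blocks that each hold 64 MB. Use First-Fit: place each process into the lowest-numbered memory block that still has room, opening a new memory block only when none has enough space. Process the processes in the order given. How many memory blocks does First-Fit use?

7 memory blocks

Put 5 MB in memory block 1; 59 MB remain.
Put 50 MB in memory block 1; 9 MB remain.
Put 25 MB in memory block 2; 39 MB remain.
Put 23 MB in memory block 2; 16 MB remain.
Put 20 MB in memory block 3; 44 MB remain.
Put 57 MB in memory block 4; 7 MB remain.
Put 27 MB in memory block 3; 17 MB remain.
Put 13 MB in memory block 2; 3 MB remain.
Put 28 MB in memory block 5; 36 MB remain.
Put 15 MB in memory block 3; 2 MB remain.
Put 6 MB in memory block 1; 3 MB remain.
Put 21 MB in memory block 5; 15 MB remain.
Put 63 MB in memory block 6; 1 MB remain.
Put 21 MB in memory block 7; 43 MB remain.
Put 16 MB in memory block 7; 27 MB remain.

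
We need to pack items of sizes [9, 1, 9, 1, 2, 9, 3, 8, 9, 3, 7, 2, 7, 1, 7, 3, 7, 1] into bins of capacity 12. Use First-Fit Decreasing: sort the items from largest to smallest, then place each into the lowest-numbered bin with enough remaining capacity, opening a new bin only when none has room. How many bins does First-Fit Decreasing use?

Sorted descending: 9, 9, 9, 9, 8, 7, 7, 7, 7, 3, 3, 3, 2, 2, 1, 1, 1, 1.
bin 1: place 9, 3 left
bin 2: place 9, 3 left
bin 3: place 9, 3 left
bin 4: place 9, 3 left
bin 5: place 8, 4 left
bin 6: place 7, 5 left
bin 7: place 7, 5 left
bin 8: place 7, 5 left
bin 9: place 7, 5 left
bin 1: place 3, 0 left
bin 2: place 3, 0 left
bin 3: place 3, 0 left
bin 4: place 2, 1 left
bin 5: place 2, 2 left
bin 4: place 1, 0 left
bin 5: place 1, 1 left
bin 5: place 1, 0 left
bin 6: place 1, 4 left
Final bins: [9,3] [9,3] [9,3] [9,2,1] [8,2,1,1] [7,1] [7] [7] [7].

9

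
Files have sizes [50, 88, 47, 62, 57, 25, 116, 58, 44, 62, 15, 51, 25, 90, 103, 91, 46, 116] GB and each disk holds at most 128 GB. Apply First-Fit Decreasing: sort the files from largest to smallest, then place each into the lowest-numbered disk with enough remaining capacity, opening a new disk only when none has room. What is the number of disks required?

Sorted descending: 116, 116, 103, 91, 90, 88, 62, 62, 58, 57, 51, 50, 47, 46, 44, 25, 25, 15.
116 GB → disk 1 (remaining 12 GB)
116 GB → disk 2 (remaining 12 GB)
103 GB → disk 3 (remaining 25 GB)
91 GB → disk 4 (remaining 37 GB)
90 GB → disk 5 (remaining 38 GB)
88 GB → disk 6 (remaining 40 GB)
62 GB → disk 7 (remaining 66 GB)
62 GB → disk 7 (remaining 4 GB)
58 GB → disk 8 (remaining 70 GB)
57 GB → disk 8 (remaining 13 GB)
51 GB → disk 9 (remaining 77 GB)
50 GB → disk 9 (remaining 27 GB)
47 GB → disk 10 (remaining 81 GB)
46 GB → disk 10 (remaining 35 GB)
44 GB → disk 11 (remaining 84 GB)
25 GB → disk 3 (remaining 0 GB)
25 GB → disk 4 (remaining 12 GB)
15 GB → disk 5 (remaining 23 GB)

11 disks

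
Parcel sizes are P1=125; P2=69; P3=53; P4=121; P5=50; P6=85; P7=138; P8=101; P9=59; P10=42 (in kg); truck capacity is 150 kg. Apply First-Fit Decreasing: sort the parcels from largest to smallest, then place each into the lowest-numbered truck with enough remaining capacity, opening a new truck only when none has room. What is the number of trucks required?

Sorted descending: 138, 125, 121, 101, 85, 69, 59, 53, 50, 42.
truck 1: place 138 kg, 12 kg left
truck 2: place 125 kg, 25 kg left
truck 3: place 121 kg, 29 kg left
truck 4: place 101 kg, 49 kg left
truck 5: place 85 kg, 65 kg left
truck 6: place 69 kg, 81 kg left
truck 5: place 59 kg, 6 kg left
truck 6: place 53 kg, 28 kg left
truck 7: place 50 kg, 100 kg left
truck 4: place 42 kg, 7 kg left

7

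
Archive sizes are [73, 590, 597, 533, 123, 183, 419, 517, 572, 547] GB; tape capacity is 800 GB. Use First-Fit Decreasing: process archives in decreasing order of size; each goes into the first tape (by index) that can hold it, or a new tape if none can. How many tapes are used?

Sorted descending: 597, 590, 572, 547, 533, 517, 419, 183, 123, 73.
tape 1: place 597 GB, 203 GB left
tape 2: place 590 GB, 210 GB left
tape 3: place 572 GB, 228 GB left
tape 4: place 547 GB, 253 GB left
tape 5: place 533 GB, 267 GB left
tape 6: place 517 GB, 283 GB left
tape 7: place 419 GB, 381 GB left
tape 1: place 183 GB, 20 GB left
tape 2: place 123 GB, 87 GB left
tape 2: place 73 GB, 14 GB left

7 tapes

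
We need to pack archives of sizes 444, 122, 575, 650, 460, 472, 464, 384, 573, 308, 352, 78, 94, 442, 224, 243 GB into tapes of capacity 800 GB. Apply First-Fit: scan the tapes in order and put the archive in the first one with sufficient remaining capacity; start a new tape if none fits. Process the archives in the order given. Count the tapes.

444 GB → tape 1 (remaining 356 GB)
122 GB → tape 1 (remaining 234 GB)
575 GB → tape 2 (remaining 225 GB)
650 GB → tape 3 (remaining 150 GB)
460 GB → tape 4 (remaining 340 GB)
472 GB → tape 5 (remaining 328 GB)
464 GB → tape 6 (remaining 336 GB)
384 GB → tape 7 (remaining 416 GB)
573 GB → tape 8 (remaining 227 GB)
308 GB → tape 4 (remaining 32 GB)
352 GB → tape 7 (remaining 64 GB)
78 GB → tape 1 (remaining 156 GB)
94 GB → tape 1 (remaining 62 GB)
442 GB → tape 9 (remaining 358 GB)
224 GB → tape 2 (remaining 1 GB)
243 GB → tape 5 (remaining 85 GB)
Final tapes: [444,122,78,94] [575,224] [650] [460,308] [472,243] [464] [384,352] [573] [442].

9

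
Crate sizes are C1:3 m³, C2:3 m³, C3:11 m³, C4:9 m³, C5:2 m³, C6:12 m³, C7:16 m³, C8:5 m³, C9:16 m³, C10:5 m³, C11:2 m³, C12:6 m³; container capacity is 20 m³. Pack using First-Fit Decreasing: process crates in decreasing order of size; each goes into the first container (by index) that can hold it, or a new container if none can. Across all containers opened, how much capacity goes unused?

Sorted descending: 16, 16, 12, 11, 9, 6, 5, 5, 3, 3, 2, 2.
Put 16 m³ in container 1; 4 m³ remain.
Put 16 m³ in container 2; 4 m³ remain.
Put 12 m³ in container 3; 8 m³ remain.
Put 11 m³ in container 4; 9 m³ remain.
Put 9 m³ in container 4; 0 m³ remain.
Put 6 m³ in container 3; 2 m³ remain.
Put 5 m³ in container 5; 15 m³ remain.
Put 5 m³ in container 5; 10 m³ remain.
Put 3 m³ in container 1; 1 m³ remain.
Put 3 m³ in container 2; 1 m³ remain.
Put 2 m³ in container 3; 0 m³ remain.
Put 2 m³ in container 5; 8 m³ remain.
5 containers × 20 m³ = 100 m³; used 90 m³; unused 10 m³.

10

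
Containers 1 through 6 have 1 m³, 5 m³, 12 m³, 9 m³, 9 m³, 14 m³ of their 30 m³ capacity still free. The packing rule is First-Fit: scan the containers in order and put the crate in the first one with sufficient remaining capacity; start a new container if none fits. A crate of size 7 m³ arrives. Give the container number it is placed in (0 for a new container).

Containers with room: container 3 (12 m³), container 4 (9 m³), container 5 (9 m³), container 6 (14 m³).
The first with room is container 3.

3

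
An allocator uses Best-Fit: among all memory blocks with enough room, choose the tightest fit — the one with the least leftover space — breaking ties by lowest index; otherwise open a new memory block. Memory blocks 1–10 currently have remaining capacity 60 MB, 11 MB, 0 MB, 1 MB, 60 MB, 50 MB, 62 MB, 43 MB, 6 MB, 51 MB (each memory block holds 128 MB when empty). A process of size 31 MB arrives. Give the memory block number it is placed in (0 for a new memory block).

8

Memory blocks with room: memory block 1 (60 MB), memory block 5 (60 MB), memory block 6 (50 MB), memory block 7 (62 MB), memory block 8 (43 MB), memory block 10 (51 MB).
Tightest fit is memory block 8 with 43 MB free.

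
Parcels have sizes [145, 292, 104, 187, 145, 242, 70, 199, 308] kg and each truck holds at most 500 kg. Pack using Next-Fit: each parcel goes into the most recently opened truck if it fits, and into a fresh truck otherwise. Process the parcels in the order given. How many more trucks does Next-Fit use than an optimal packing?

Next-Fit: [145,292] [104,187,145] [242,70] [199] [308] → 5 trucks.
Total size 1692 kg; any packing needs at least ⌈1692/500⌉ = 4 trucks.
An optimal packing achieves that bound: [308,187] [292,199] [242,145,104] [145,70] → 4 trucks.
Excess: 5 − 4 = 1.

1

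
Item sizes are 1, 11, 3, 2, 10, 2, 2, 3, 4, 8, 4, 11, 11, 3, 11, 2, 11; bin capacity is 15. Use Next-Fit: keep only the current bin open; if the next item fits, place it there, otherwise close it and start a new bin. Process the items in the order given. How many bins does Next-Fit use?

8

bin 1: place 1, 14 left
bin 1: place 11, 3 left
bin 1: place 3, 0 left
bin 2: place 2, 13 left
bin 2: place 10, 3 left
bin 2: place 2, 1 left
bin 3: place 2, 13 left
bin 3: place 3, 10 left
bin 3: place 4, 6 left
bin 4: place 8, 7 left
bin 4: place 4, 3 left
bin 5: place 11, 4 left
bin 6: place 11, 4 left
bin 6: place 3, 1 left
bin 7: place 11, 4 left
bin 7: place 2, 2 left
bin 8: place 11, 4 left
Final bins: [1,11,3] [2,10,2] [2,3,4] [8,4] [11] [11,3] [11,2] [11].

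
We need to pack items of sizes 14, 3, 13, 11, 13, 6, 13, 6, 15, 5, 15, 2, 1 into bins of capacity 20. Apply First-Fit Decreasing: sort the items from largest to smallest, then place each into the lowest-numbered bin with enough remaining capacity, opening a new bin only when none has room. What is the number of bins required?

Sorted descending: 15, 15, 14, 13, 13, 13, 11, 6, 6, 5, 3, 2, 1.
bin 1: place 15, 5 left
bin 2: place 15, 5 left
bin 3: place 14, 6 left
bin 4: place 13, 7 left
bin 5: place 13, 7 left
bin 6: place 13, 7 left
bin 7: place 11, 9 left
bin 3: place 6, 0 left
bin 4: place 6, 1 left
bin 1: place 5, 0 left
bin 2: place 3, 2 left
bin 2: place 2, 0 left
bin 4: place 1, 0 left

7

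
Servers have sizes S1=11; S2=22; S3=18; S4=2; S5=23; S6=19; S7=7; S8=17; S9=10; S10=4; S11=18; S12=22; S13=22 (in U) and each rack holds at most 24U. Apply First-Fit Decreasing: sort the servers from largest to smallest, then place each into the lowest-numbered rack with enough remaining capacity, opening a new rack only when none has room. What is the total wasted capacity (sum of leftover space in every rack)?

Sorted descending: 23, 22, 22, 22, 19, 18, 18, 17, 11, 10, 7, 4, 2.
Put 23U in rack 1; 1U remain.
Put 22U in rack 2; 2U remain.
Put 22U in rack 3; 2U remain.
Put 22U in rack 4; 2U remain.
Put 19U in rack 5; 5U remain.
Put 18U in rack 6; 6U remain.
Put 18U in rack 7; 6U remain.
Put 17U in rack 8; 7U remain.
Put 11U in rack 9; 13U remain.
Put 10U in rack 9; 3U remain.
Put 7U in rack 8; 0U remain.
Put 4U in rack 5; 1U remain.
Put 2U in rack 2; 0U remain.
9 racks × 24U = 216U; used 195U; unused 21U.

21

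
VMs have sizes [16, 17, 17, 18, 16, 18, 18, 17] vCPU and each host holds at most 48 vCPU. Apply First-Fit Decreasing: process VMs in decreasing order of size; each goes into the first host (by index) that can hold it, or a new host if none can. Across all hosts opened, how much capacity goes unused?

55

Sorted descending: 18, 18, 18, 17, 17, 17, 16, 16.
host 1: place 18 vCPU, 30 vCPU left
host 1: place 18 vCPU, 12 vCPU left
host 2: place 18 vCPU, 30 vCPU left
host 2: place 17 vCPU, 13 vCPU left
host 3: place 17 vCPU, 31 vCPU left
host 3: place 17 vCPU, 14 vCPU left
host 4: place 16 vCPU, 32 vCPU left
host 4: place 16 vCPU, 16 vCPU left
4 hosts × 48 vCPU = 192 vCPU; used 137 vCPU; unused 55 vCPU.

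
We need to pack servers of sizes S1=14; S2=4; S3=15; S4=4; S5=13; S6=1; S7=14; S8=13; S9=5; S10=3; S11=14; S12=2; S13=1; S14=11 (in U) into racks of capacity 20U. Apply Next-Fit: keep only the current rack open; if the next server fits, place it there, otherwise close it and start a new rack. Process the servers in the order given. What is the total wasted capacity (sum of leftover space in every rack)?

26

S1 (14U) → rack 1 (remaining 6U)
S2 (4U) → rack 1 (remaining 2U)
S3 (15U) → rack 2 (remaining 5U)
S4 (4U) → rack 2 (remaining 1U)
S5 (13U) → rack 3 (remaining 7U)
S6 (1U) → rack 3 (remaining 6U)
S7 (14U) → rack 4 (remaining 6U)
S8 (13U) → rack 5 (remaining 7U)
S9 (5U) → rack 5 (remaining 2U)
S10 (3U) → rack 6 (remaining 17U)
S11 (14U) → rack 6 (remaining 3U)
S12 (2U) → rack 6 (remaining 1U)
S13 (1U) → rack 6 (remaining 0U)
S14 (11U) → rack 7 (remaining 9U)
7 racks × 20U = 140U; used 114U; unused 26U.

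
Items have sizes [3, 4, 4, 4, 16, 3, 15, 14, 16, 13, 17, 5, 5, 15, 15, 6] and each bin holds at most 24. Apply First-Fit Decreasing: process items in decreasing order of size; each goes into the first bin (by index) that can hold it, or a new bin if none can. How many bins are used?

Sorted descending: 17, 16, 16, 15, 15, 15, 14, 13, 6, 5, 5, 4, 4, 4, 3, 3.
Put 17 in bin 1; 7 remain.
Put 16 in bin 2; 8 remain.
Put 16 in bin 3; 8 remain.
Put 15 in bin 4; 9 remain.
Put 15 in bin 5; 9 remain.
Put 15 in bin 6; 9 remain.
Put 14 in bin 7; 10 remain.
Put 13 in bin 8; 11 remain.
Put 6 in bin 1; 1 remain.
Put 5 in bin 2; 3 remain.
Put 5 in bin 3; 3 remain.
Put 4 in bin 4; 5 remain.
Put 4 in bin 4; 1 remain.
Put 4 in bin 5; 5 remain.
Put 3 in bin 2; 0 remain.
Put 3 in bin 3; 0 remain.

8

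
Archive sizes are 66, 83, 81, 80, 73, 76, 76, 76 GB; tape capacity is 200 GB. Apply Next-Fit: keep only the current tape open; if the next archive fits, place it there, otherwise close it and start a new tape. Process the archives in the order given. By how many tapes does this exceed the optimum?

Next-Fit: [66,83] [81,80] [73,76] [76,76] → 4 tapes.
Total size 611 GB; any packing needs at least ⌈611/200⌉ = 4 tapes.
So 4 is already optimal.

0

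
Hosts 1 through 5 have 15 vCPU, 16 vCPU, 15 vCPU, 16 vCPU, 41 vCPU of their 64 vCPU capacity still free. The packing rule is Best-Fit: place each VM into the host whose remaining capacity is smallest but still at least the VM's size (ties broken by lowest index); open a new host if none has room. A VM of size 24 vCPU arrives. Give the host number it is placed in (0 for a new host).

Hosts with room: host 5 (41 vCPU).
Tightest fit is host 5 with 41 vCPU free.

5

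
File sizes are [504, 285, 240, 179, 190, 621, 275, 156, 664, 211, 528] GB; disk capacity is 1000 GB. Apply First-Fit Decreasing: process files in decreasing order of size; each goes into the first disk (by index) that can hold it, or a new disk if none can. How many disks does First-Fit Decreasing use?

Sorted descending: 664, 621, 528, 504, 285, 275, 240, 211, 190, 179, 156.
664 GB → disk 1 (remaining 336 GB)
621 GB → disk 2 (remaining 379 GB)
528 GB → disk 3 (remaining 472 GB)
504 GB → disk 4 (remaining 496 GB)
285 GB → disk 1 (remaining 51 GB)
275 GB → disk 2 (remaining 104 GB)
240 GB → disk 3 (remaining 232 GB)
211 GB → disk 3 (remaining 21 GB)
190 GB → disk 4 (remaining 306 GB)
179 GB → disk 4 (remaining 127 GB)
156 GB → disk 5 (remaining 844 GB)

5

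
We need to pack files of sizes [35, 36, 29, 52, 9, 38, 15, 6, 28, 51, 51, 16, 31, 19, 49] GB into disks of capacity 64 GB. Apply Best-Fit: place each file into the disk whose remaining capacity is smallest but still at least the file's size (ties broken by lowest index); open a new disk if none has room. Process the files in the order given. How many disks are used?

disk 1: place 35 GB, 29 GB left
disk 2: place 36 GB, 28 GB left
disk 1: place 29 GB, 0 GB left
disk 3: place 52 GB, 12 GB left
disk 3: place 9 GB, 3 GB left
disk 4: place 38 GB, 26 GB left
disk 4: place 15 GB, 11 GB left
disk 4: place 6 GB, 5 GB left
disk 2: place 28 GB, 0 GB left
disk 5: place 51 GB, 13 GB left
disk 6: place 51 GB, 13 GB left
disk 7: place 16 GB, 48 GB left
disk 7: place 31 GB, 17 GB left
disk 8: place 19 GB, 45 GB left
disk 9: place 49 GB, 15 GB left

9 disks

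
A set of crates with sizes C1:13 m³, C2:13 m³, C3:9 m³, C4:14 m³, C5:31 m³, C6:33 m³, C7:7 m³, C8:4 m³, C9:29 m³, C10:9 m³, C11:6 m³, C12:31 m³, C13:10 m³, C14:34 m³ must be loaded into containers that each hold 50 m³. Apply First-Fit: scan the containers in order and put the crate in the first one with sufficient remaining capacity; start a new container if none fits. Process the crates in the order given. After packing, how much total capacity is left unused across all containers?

57

container 1: place C1 (13 m³), 37 m³ left
container 1: place C2 (13 m³), 24 m³ left
container 1: place C3 (9 m³), 15 m³ left
container 1: place C4 (14 m³), 1 m³ left
container 2: place C5 (31 m³), 19 m³ left
container 3: place C6 (33 m³), 17 m³ left
container 2: place C7 (7 m³), 12 m³ left
container 2: place C8 (4 m³), 8 m³ left
container 4: place C9 (29 m³), 21 m³ left
container 3: place C10 (9 m³), 8 m³ left
container 2: place C11 (6 m³), 2 m³ left
container 5: place C12 (31 m³), 19 m³ left
container 4: place C13 (10 m³), 11 m³ left
container 6: place C14 (34 m³), 16 m³ left
6 containers × 50 m³ = 300 m³; used 243 m³; unused 57 m³.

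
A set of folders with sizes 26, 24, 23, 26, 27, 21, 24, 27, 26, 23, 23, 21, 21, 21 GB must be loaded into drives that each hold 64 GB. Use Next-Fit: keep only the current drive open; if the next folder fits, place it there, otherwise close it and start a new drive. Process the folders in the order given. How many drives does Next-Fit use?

drive 1: place 26 GB, 38 GB left
drive 1: place 24 GB, 14 GB left
drive 2: place 23 GB, 41 GB left
drive 2: place 26 GB, 15 GB left
drive 3: place 27 GB, 37 GB left
drive 3: place 21 GB, 16 GB left
drive 4: place 24 GB, 40 GB left
drive 4: place 27 GB, 13 GB left
drive 5: place 26 GB, 38 GB left
drive 5: place 23 GB, 15 GB left
drive 6: place 23 GB, 41 GB left
drive 6: place 21 GB, 20 GB left
drive 7: place 21 GB, 43 GB left
drive 7: place 21 GB, 22 GB left
Final drives: [26,24] [23,26] [27,21] [24,27] [26,23] [23,21] [21,21].

7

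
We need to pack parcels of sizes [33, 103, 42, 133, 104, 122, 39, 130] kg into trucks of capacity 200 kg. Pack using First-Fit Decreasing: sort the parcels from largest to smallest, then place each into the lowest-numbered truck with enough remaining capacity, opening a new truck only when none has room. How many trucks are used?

Sorted descending: 133, 130, 122, 104, 103, 42, 39, 33.
truck 1: place 133 kg, 67 kg left
truck 2: place 130 kg, 70 kg left
truck 3: place 122 kg, 78 kg left
truck 4: place 104 kg, 96 kg left
truck 5: place 103 kg, 97 kg left
truck 1: place 42 kg, 25 kg left
truck 2: place 39 kg, 31 kg left
truck 3: place 33 kg, 45 kg left
Final trucks: [133,42] [130,39] [122,33] [104] [103].

5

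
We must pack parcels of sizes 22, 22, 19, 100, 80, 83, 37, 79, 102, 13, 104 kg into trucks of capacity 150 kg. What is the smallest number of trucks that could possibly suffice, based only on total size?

Total size = 22 + 22 + 19 + 100 + 80 + 83 + 37 + 79 + 102 + 13 + 104 = 661 kg.
⌈661 / 150⌉ = 5.

5 trucks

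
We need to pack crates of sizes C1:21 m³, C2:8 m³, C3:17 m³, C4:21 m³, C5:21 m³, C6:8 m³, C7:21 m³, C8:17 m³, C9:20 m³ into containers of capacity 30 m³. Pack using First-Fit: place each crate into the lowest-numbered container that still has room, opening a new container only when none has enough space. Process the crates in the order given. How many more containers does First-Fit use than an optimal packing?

0

First-Fit: [21,8] [17,8] [21] [21] [21] [17] [20] → 7 containers.
7 crates exceed 15 m³ (half the capacity), and no two of those can share a container, so at least 7 containers are needed.
So 7 is already optimal.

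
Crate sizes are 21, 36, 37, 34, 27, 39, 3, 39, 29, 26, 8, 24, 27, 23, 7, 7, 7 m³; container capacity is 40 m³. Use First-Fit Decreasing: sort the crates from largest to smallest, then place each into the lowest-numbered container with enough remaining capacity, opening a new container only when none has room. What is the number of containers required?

12

Sorted descending: 39, 39, 37, 36, 34, 29, 27, 27, 26, 24, 23, 21, 8, 7, 7, 7, 3.
39 m³ → container 1 (remaining 1 m³)
39 m³ → container 2 (remaining 1 m³)
37 m³ → container 3 (remaining 3 m³)
36 m³ → container 4 (remaining 4 m³)
34 m³ → container 5 (remaining 6 m³)
29 m³ → container 6 (remaining 11 m³)
27 m³ → container 7 (remaining 13 m³)
27 m³ → container 8 (remaining 13 m³)
26 m³ → container 9 (remaining 14 m³)
24 m³ → container 10 (remaining 16 m³)
23 m³ → container 11 (remaining 17 m³)
21 m³ → container 12 (remaining 19 m³)
8 m³ → container 6 (remaining 3 m³)
7 m³ → container 7 (remaining 6 m³)
7 m³ → container 8 (remaining 6 m³)
7 m³ → container 9 (remaining 7 m³)
3 m³ → container 3 (remaining 0 m³)
Final containers: [39] [39] [37,3] [36] [34] [29,8] [27,7] [27,7] [26,7] [24] [23] [21].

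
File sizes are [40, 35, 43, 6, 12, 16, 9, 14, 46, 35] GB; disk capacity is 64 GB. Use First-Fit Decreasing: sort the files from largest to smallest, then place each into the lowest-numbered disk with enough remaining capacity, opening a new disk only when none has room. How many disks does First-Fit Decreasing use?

5

Sorted descending: 46, 43, 40, 35, 35, 16, 14, 12, 9, 6.
disk 1: place 46 GB, 18 GB left
disk 2: place 43 GB, 21 GB left
disk 3: place 40 GB, 24 GB left
disk 4: place 35 GB, 29 GB left
disk 5: place 35 GB, 29 GB left
disk 1: place 16 GB, 2 GB left
disk 2: place 14 GB, 7 GB left
disk 3: place 12 GB, 12 GB left
disk 3: place 9 GB, 3 GB left
disk 2: place 6 GB, 1 GB left
Final disks: [46,16] [43,14,6] [40,12,9] [35] [35].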